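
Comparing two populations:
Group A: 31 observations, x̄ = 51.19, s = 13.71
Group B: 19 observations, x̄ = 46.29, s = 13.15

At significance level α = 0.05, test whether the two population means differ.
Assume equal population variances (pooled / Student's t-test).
Student's two-sample t-test (equal variances):
H₀: μ₁ = μ₂
H₁: μ₁ ≠ μ₂
df = n₁ + n₂ - 2 = 48
Pooled variance s_p² = [(n₁-1)s₁² + (n₂-1)s₂²] / (n₁ + n₂ - 2) = [(30)(13.71²) + (18)(13.15²)] / 48 = 182.3235
SE = √(s_p²(1/n₁ + 1/n₂)) = √(182.3235 × (1/31 + 1/19)) = 3.9341
t = (x̄₁ - x̄₂) / SE = (51.19 - 46.29) / 3.9341 = 4.90 / 3.9341 = 1.246
p-value = 0.2190

Since p-value > α = 0.05, we fail to reject H₀.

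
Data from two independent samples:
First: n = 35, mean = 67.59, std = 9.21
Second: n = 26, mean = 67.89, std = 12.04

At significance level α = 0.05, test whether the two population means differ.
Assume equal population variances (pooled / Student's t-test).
Student's two-sample t-test (equal variances):
H₀: μ₁ = μ₂
H₁: μ₁ ≠ μ₂
df = n₁ + n₂ - 2 = 59
Pooled variance s_p² = [(n₁-1)s₁² + (n₂-1)s₂²] / (n₁ + n₂ - 2) = [(34)(9.21²) + (25)(12.04²)] / 59 = 110.3061
SE = √(s_p²(1/n₁ + 1/n₂)) = √(110.3061 × (1/35 + 1/26)) = 2.7192
t = (x̄₁ - x̄₂) / SE = (67.59 - 67.89) / 2.7192 = -0.30 / 2.7192 = -0.110
p-value = 0.9125

Since p-value > α = 0.05, we fail to reject H₀.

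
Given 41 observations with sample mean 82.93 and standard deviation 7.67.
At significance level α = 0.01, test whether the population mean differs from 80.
One-sample t-test:
H₀: μ = 80
H₁: μ ≠ 80
df = n - 1 = 40
t = (x̄ - μ₀) / (s/√n) = (82.93 - 80) / (7.67/√41) = 2.446
p-value = 0.0189

Since p-value > α = 0.01, we fail to reject H₀.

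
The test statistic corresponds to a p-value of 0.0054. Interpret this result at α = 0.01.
Since p = 0.0054 < α = 0.01, reject H₀.
There is sufficient evidence to reject the null hypothesis; the result is statistically significant at the 0.01 level.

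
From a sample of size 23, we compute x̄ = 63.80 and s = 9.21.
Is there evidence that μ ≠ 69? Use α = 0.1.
One-sample t-test:
H₀: μ = 69
H₁: μ ≠ 69
df = n - 1 = 22
t = (x̄ - μ₀) / (s/√n) = (63.80 - 69) / (9.21/√23) = -2.708
p-value = 0.0129

Since p-value < α = 0.1, we reject H₀.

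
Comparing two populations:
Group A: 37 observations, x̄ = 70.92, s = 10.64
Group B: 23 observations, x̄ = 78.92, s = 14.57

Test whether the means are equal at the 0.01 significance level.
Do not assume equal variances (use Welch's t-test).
Welch's two-sample t-test:
H₀: μ₁ = μ₂
H₁: μ₁ ≠ μ₂
s₁²/n₁ = 10.64²/37 = 3.0597,  s₂²/n₂ = 14.57²/23 = 9.2298
SE = √(s₁²/n₁ + s₂²/n₂) = √(3.0597 + 9.2298) = 3.5056
df (Welch-Satterthwaite) = (s₁²/n₁ + s₂²/n₂)² / [(s₁²/n₁)²/(n₁-1) + (s₂²/n₂)²/(n₂-1)] ≈ 36.55
t = (x̄₁ - x̄₂) / SE = (70.92 - 78.92) / 3.5056 = -8.00 / 3.5056 = -2.282
p-value = 0.0284

Since p-value > α = 0.01, we fail to reject H₀.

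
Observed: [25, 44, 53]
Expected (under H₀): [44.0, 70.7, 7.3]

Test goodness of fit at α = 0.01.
Chi-square goodness of fit test:
H₀: observed counts match expected distribution
H₁: observed counts differ from expected distribution
df = k - 1 = 2
χ² = Σ(O - E)²/E
   = (25 - 44.0)²/44.0 + (44 - 70.7)²/70.7 + (53 - 7.3)²/7.3
   = 8.205 + 10.083 + 286.095
   = 304.38
p-value < 0.0001

Since p-value < α = 0.01, we reject H₀.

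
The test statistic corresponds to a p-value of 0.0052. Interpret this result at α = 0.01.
Since p = 0.0052 < α = 0.01, reject H₀.
There is sufficient evidence to reject the null hypothesis; the result is statistically significant at the 0.01 level.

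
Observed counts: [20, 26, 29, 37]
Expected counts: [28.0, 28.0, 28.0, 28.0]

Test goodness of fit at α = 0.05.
Chi-square goodness of fit test:
H₀: observed counts match expected distribution
H₁: observed counts differ from expected distribution
df = k - 1 = 3
χ² = Σ(O - E)²/E
   = (20 - 28.0)²/28.0 + (26 - 28.0)²/28.0 + (29 - 28.0)²/28.0 + (37 - 28.0)²/28.0
   = 2.286 + 0.143 + 0.036 + 2.893
   = 5.36
p-value = 0.1474

Since p-value > α = 0.05, we fail to reject H₀.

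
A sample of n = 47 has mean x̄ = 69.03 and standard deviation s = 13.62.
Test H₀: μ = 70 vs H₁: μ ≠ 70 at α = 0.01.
One-sample t-test:
H₀: μ = 70
H₁: μ ≠ 70
df = n - 1 = 46
t = (x̄ - μ₀) / (s/√n) = (69.03 - 70) / (13.62/√47) = -0.488
p-value = 0.6277

Since p-value > α = 0.01, we fail to reject H₀.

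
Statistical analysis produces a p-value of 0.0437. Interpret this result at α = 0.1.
Since p = 0.0437 < α = 0.1, reject H₀.
There is sufficient evidence to reject the null hypothesis; the result is statistically significant at the 0.1 level.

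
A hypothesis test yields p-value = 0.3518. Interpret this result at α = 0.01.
Since p = 0.3518 > α = 0.01, fail to reject H₀.
There is insufficient evidence to reject the null hypothesis; the result is not statistically significant at the 0.01 level.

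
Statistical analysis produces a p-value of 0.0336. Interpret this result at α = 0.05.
Since p = 0.0336 < α = 0.05, reject H₀.
There is sufficient evidence to reject the null hypothesis; the result is statistically significant at the 0.05 level.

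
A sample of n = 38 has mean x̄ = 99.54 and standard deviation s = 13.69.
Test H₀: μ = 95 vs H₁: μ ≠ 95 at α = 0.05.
One-sample t-test:
H₀: μ = 95
H₁: μ ≠ 95
df = n - 1 = 37
t = (x̄ - μ₀) / (s/√n) = (99.54 - 95) / (13.69/√38) = 2.044
p-value = 0.0481

Since p-value < α = 0.05, we reject H₀.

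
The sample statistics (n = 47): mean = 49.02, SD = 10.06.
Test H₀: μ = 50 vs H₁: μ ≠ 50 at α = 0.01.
One-sample t-test:
H₀: μ = 50
H₁: μ ≠ 50
df = n - 1 = 46
t = (x̄ - μ₀) / (s/√n) = (49.02 - 50) / (10.06/√47) = -0.668
p-value = 0.5076

Since p-value > α = 0.01, we fail to reject H₀.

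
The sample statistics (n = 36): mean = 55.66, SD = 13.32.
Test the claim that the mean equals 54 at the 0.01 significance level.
One-sample t-test:
H₀: μ = 54
H₁: μ ≠ 54
df = n - 1 = 35
t = (x̄ - μ₀) / (s/√n) = (55.66 - 54) / (13.32/√36) = 0.748
p-value = 0.4596

Since p-value > α = 0.01, we fail to reject H₀.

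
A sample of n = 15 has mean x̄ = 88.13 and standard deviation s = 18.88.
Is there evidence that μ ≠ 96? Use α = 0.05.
One-sample t-test:
H₀: μ = 96
H₁: μ ≠ 96
df = n - 1 = 14
t = (x̄ - μ₀) / (s/√n) = (88.13 - 96) / (18.88/√15) = -1.614
p-value = 0.1287

Since p-value > α = 0.05, we fail to reject H₀.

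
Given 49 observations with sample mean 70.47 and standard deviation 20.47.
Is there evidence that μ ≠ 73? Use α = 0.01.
One-sample t-test:
H₀: μ = 73
H₁: μ ≠ 73
df = n - 1 = 48
t = (x̄ - μ₀) / (s/√n) = (70.47 - 73) / (20.47/√49) = -0.865
p-value = 0.3912

Since p-value > α = 0.01, we fail to reject H₀.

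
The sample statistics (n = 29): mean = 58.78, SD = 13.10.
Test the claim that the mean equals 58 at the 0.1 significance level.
One-sample t-test:
H₀: μ = 58
H₁: μ ≠ 58
df = n - 1 = 28
t = (x̄ - μ₀) / (s/√n) = (58.78 - 58) / (13.10/√29) = 0.321
p-value = 0.7509

Since p-value > α = 0.1, we fail to reject H₀.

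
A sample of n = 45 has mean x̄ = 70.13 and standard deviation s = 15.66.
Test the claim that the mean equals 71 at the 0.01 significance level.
One-sample t-test:
H₀: μ = 71
H₁: μ ≠ 71
df = n - 1 = 44
t = (x̄ - μ₀) / (s/√n) = (70.13 - 71) / (15.66/√45) = -0.373
p-value = 0.7112

Since p-value > α = 0.01, we fail to reject H₀.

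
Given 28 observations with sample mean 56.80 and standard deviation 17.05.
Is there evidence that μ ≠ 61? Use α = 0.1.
One-sample t-test:
H₀: μ = 61
H₁: μ ≠ 61
df = n - 1 = 27
t = (x̄ - μ₀) / (s/√n) = (56.80 - 61) / (17.05/√28) = -1.303
p-value = 0.2034

Since p-value > α = 0.1, we fail to reject H₀.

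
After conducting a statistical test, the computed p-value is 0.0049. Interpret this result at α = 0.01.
Since p = 0.0049 < α = 0.01, reject H₀.
There is sufficient evidence to reject the null hypothesis; the result is statistically significant at the 0.01 level.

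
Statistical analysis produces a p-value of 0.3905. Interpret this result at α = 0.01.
Since p = 0.3905 > α = 0.01, fail to reject H₀.
There is insufficient evidence to reject the null hypothesis; the result is not statistically significant at the 0.01 level.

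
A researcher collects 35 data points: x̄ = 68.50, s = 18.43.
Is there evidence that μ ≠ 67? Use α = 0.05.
One-sample t-test:
H₀: μ = 67
H₁: μ ≠ 67
df = n - 1 = 34
t = (x̄ - μ₀) / (s/√n) = (68.50 - 67) / (18.43/√35) = 0.482
p-value = 0.6332

Since p-value > α = 0.05, we fail to reject H₀.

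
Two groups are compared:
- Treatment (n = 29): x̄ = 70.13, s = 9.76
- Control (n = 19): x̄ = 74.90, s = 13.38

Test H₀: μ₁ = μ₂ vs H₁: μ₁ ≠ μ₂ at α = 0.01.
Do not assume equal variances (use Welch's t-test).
Welch's two-sample t-test:
H₀: μ₁ = μ₂
H₁: μ₁ ≠ μ₂
s₁²/n₁ = 9.76²/29 = 3.2847,  s₂²/n₂ = 13.38²/19 = 9.4223
SE = √(s₁²/n₁ + s₂²/n₂) = √(3.2847 + 9.4223) = 3.5647
df (Welch-Satterthwaite) = (s₁²/n₁ + s₂²/n₂)² / [(s₁²/n₁)²/(n₁-1) + (s₂²/n₂)²/(n₂-1)] ≈ 30.37
t = (x̄₁ - x̄₂) / SE = (70.13 - 74.90) / 3.5647 = -4.77 / 3.5647 = -1.338
p-value = 0.1908

Since p-value > α = 0.01, we fail to reject H₀.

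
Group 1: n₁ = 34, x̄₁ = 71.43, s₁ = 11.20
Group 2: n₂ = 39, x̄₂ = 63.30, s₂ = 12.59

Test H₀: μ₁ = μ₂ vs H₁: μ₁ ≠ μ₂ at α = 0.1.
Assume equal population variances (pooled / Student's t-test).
Student's two-sample t-test (equal variances):
H₀: μ₁ = μ₂
H₁: μ₁ ≠ μ₂
df = n₁ + n₂ - 2 = 71
Pooled variance s_p² = [(n₁-1)s₁² + (n₂-1)s₂²] / (n₁ + n₂ - 2) = [(33)(11.20²) + (38)(12.59²)] / 71 = 143.1384
SE = √(s_p²(1/n₁ + 1/n₂)) = √(143.1384 × (1/34 + 1/39)) = 2.8072
t = (x̄₁ - x̄₂) / SE = (71.43 - 63.30) / 2.8072 = 8.13 / 2.8072 = 2.896
p-value = 0.0050

Since p-value < α = 0.1, we reject H₀.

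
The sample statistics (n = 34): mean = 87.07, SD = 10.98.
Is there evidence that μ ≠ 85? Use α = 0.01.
One-sample t-test:
H₀: μ = 85
H₁: μ ≠ 85
df = n - 1 = 33
t = (x̄ - μ₀) / (s/√n) = (87.07 - 85) / (10.98/√34) = 1.099
p-value = 0.2796

Since p-value > α = 0.01, we fail to reject H₀.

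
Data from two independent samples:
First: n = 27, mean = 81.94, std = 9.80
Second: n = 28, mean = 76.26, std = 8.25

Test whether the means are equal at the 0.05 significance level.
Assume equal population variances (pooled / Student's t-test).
Student's two-sample t-test (equal variances):
H₀: μ₁ = μ₂
H₁: μ₁ ≠ μ₂
df = n₁ + n₂ - 2 = 53
Pooled variance s_p² = [(n₁-1)s₁² + (n₂-1)s₂²] / (n₁ + n₂ - 2) = [(26)(9.80²) + (27)(8.25²)] / 53 = 81.7873
SE = √(s_p²(1/n₁ + 1/n₂)) = √(81.7873 × (1/27 + 1/28)) = 2.4393
t = (x̄₁ - x̄₂) / SE = (81.94 - 76.26) / 2.4393 = 5.68 / 2.4393 = 2.329
p-value = 0.0237

Since p-value < α = 0.05, we reject H₀.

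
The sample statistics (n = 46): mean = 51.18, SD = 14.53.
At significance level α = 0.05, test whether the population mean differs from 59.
One-sample t-test:
H₀: μ = 59
H₁: μ ≠ 59
df = n - 1 = 45
t = (x̄ - μ₀) / (s/√n) = (51.18 - 59) / (14.53/√46) = -3.650
p-value = 0.0007

Since p-value < α = 0.05, we reject H₀.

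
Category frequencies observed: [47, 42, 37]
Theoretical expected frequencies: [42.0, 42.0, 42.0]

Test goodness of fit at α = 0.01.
Chi-square goodness of fit test:
H₀: observed counts match expected distribution
H₁: observed counts differ from expected distribution
df = k - 1 = 2
χ² = Σ(O - E)²/E
   = (47 - 42.0)²/42.0 + (42 - 42.0)²/42.0 + (37 - 42.0)²/42.0
   = 0.595 + 0.000 + 0.595
   = 1.19
p-value = 0.5514

Since p-value > α = 0.01, we fail to reject H₀.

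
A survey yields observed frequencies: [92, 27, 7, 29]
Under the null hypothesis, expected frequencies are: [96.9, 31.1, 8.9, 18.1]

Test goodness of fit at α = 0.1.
Chi-square goodness of fit test:
H₀: observed counts match expected distribution
H₁: observed counts differ from expected distribution
df = k - 1 = 3
χ² = Σ(O - E)²/E
   = (92 - 96.9)²/96.9 + (27 - 31.1)²/31.1 + (7 - 8.9)²/8.9 + (29 - 18.1)²/18.1
   = 0.248 + 0.541 + 0.406 + 6.564
   = 7.76
p-value = 0.0513

Since p-value < α = 0.1, we reject H₀.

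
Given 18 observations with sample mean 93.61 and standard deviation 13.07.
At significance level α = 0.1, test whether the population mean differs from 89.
One-sample t-test:
H₀: μ = 89
H₁: μ ≠ 89
df = n - 1 = 17
t = (x̄ - μ₀) / (s/√n) = (93.61 - 89) / (13.07/√18) = 1.496
p-value = 0.1529

Since p-value > α = 0.1, we fail to reject H₀.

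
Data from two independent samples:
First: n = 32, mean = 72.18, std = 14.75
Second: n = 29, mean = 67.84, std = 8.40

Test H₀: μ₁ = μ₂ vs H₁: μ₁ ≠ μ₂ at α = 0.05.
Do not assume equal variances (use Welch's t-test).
Welch's two-sample t-test:
H₀: μ₁ = μ₂
H₁: μ₁ ≠ μ₂
s₁²/n₁ = 14.75²/32 = 6.7988,  s₂²/n₂ = 8.40²/29 = 2.4331
SE = √(s₁²/n₁ + s₂²/n₂) = √(6.7988 + 2.4331) = 3.0384
df (Welch-Satterthwaite) = (s₁²/n₁ + s₂²/n₂)² / [(s₁²/n₁)²/(n₁-1) + (s₂²/n₂)²/(n₂-1)] ≈ 50.06
t = (x̄₁ - x̄₂) / SE = (72.18 - 67.84) / 3.0384 = 4.34 / 3.0384 = 1.428
p-value = 0.1594

Since p-value > α = 0.05, we fail to reject H₀.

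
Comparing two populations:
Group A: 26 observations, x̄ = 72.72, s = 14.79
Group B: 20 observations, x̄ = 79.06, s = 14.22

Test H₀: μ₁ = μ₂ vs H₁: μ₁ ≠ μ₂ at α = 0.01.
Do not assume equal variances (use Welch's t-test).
Welch's two-sample t-test:
H₀: μ₁ = μ₂
H₁: μ₁ ≠ μ₂
s₁²/n₁ = 14.79²/26 = 8.4132,  s₂²/n₂ = 14.22²/20 = 10.1104
SE = √(s₁²/n₁ + s₂²/n₂) = √(8.4132 + 10.1104) = 4.3039
df (Welch-Satterthwaite) = (s₁²/n₁ + s₂²/n₂)² / [(s₁²/n₁)²/(n₁-1) + (s₂²/n₂)²/(n₂-1)] ≈ 41.79
t = (x̄₁ - x̄₂) / SE = (72.72 - 79.06) / 4.3039 = -6.34 / 4.3039 = -1.473
p-value = 0.1482

Since p-value > α = 0.01, we fail to reject H₀.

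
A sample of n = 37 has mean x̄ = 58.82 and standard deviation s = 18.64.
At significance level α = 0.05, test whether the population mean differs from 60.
One-sample t-test:
H₀: μ = 60
H₁: μ ≠ 60
df = n - 1 = 36
t = (x̄ - μ₀) / (s/√n) = (58.82 - 60) / (18.64/√37) = -0.385
p-value = 0.7025

Since p-value > α = 0.05, we fail to reject H₀.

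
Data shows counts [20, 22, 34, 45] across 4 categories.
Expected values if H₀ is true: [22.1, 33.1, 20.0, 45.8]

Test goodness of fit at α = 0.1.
Chi-square goodness of fit test:
H₀: observed counts match expected distribution
H₁: observed counts differ from expected distribution
df = k - 1 = 3
χ² = Σ(O - E)²/E
   = (20 - 22.1)²/22.1 + (22 - 33.1)²/33.1 + (34 - 20.0)²/20.0 + (45 - 45.8)²/45.8
   = 0.200 + 3.722 + 9.800 + 0.014
   = 13.74
p-value = 0.0033

Since p-value < α = 0.1, we reject H₀.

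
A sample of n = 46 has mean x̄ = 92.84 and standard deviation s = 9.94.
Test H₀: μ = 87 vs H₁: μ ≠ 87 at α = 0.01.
One-sample t-test:
H₀: μ = 87
H₁: μ ≠ 87
df = n - 1 = 45
t = (x̄ - μ₀) / (s/√n) = (92.84 - 87) / (9.94/√46) = 3.985
p-value = 0.0002

Since p-value < α = 0.01, we reject H₀.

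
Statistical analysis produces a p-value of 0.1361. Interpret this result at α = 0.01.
Since p = 0.1361 > α = 0.01, fail to reject H₀.
There is insufficient evidence to reject the null hypothesis; the result is not statistically significant at the 0.01 level.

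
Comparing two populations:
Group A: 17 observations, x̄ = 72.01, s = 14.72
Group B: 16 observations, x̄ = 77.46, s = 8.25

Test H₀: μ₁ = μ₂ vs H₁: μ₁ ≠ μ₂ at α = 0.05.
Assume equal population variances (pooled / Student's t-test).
Student's two-sample t-test (equal variances):
H₀: μ₁ = μ₂
H₁: μ₁ ≠ μ₂
df = n₁ + n₂ - 2 = 31
Pooled variance s_p² = [(n₁-1)s₁² + (n₂-1)s₂²] / (n₁ + n₂ - 2) = [(16)(14.72²) + (15)(8.25²)] / 31 = 144.7675
SE = √(s_p²(1/n₁ + 1/n₂)) = √(144.7675 × (1/17 + 1/16)) = 4.1909
t = (x̄₁ - x̄₂) / SE = (72.01 - 77.46) / 4.1909 = -5.45 / 4.1909 = -1.300
p-value = 0.2030

Since p-value > α = 0.05, we fail to reject H₀.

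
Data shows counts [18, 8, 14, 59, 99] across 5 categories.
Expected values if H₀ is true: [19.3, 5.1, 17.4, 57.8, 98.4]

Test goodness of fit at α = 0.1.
Chi-square goodness of fit test:
H₀: observed counts match expected distribution
H₁: observed counts differ from expected distribution
df = k - 1 = 4
χ² = Σ(O - E)²/E
   = (18 - 19.3)²/19.3 + (8 - 5.1)²/5.1 + (14 - 17.4)²/17.4 + (59 - 57.8)²/57.8 + (99 - 98.4)²/98.4
   = 0.088 + 1.649 + 0.664 + 0.025 + 0.004
   = 2.43
p-value = 0.6573

Since p-value > α = 0.1, we fail to reject H₀.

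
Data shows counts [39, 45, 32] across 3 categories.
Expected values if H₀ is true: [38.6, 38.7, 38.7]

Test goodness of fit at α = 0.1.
Chi-square goodness of fit test:
H₀: observed counts match expected distribution
H₁: observed counts differ from expected distribution
df = k - 1 = 2
χ² = Σ(O - E)²/E
   = (39 - 38.6)²/38.6 + (45 - 38.7)²/38.7 + (32 - 38.7)²/38.7
   = 0.004 + 1.026 + 1.160
   = 2.19
p-value = 0.3346

Since p-value > α = 0.1, we fail to reject H₀.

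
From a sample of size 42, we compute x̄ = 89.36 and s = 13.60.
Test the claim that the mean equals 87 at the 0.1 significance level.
One-sample t-test:
H₀: μ = 87
H₁: μ ≠ 87
df = n - 1 = 41
t = (x̄ - μ₀) / (s/√n) = (89.36 - 87) / (13.60/√42) = 1.125
p-value = 0.2673

Since p-value > α = 0.1, we fail to reject H₀.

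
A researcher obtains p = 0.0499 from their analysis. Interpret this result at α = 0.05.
Since p = 0.0499 < α = 0.05, reject H₀.
There is sufficient evidence to reject the null hypothesis; the result is statistically significant at the 0.05 level.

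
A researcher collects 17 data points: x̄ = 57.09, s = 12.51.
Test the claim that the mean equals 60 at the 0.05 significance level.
One-sample t-test:
H₀: μ = 60
H₁: μ ≠ 60
df = n - 1 = 16
t = (x̄ - μ₀) / (s/√n) = (57.09 - 60) / (12.51/√17) = -0.959
p-value = 0.3518

Since p-value > α = 0.05, we fail to reject H₀.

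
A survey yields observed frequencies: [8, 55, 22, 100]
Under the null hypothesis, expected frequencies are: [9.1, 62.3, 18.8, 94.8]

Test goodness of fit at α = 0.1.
Chi-square goodness of fit test:
H₀: observed counts match expected distribution
H₁: observed counts differ from expected distribution
df = k - 1 = 3
χ² = Σ(O - E)²/E
   = (8 - 9.1)²/9.1 + (55 - 62.3)²/62.3 + (22 - 18.8)²/18.8 + (100 - 94.8)²/94.8
   = 0.133 + 0.855 + 0.545 + 0.285
   = 1.82
p-value = 0.6110

Since p-value > α = 0.1, we fail to reject H₀.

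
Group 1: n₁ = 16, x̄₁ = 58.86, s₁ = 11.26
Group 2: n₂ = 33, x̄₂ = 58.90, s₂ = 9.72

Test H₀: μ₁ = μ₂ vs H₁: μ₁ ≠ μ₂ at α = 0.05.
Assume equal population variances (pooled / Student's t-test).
Student's two-sample t-test (equal variances):
H₀: μ₁ = μ₂
H₁: μ₁ ≠ μ₂
df = n₁ + n₂ - 2 = 47
Pooled variance s_p² = [(n₁-1)s₁² + (n₂-1)s₂²] / (n₁ + n₂ - 2) = [(15)(11.26²) + (32)(9.72²)] / 47 = 104.7898
SE = √(s_p²(1/n₁ + 1/n₂)) = √(104.7898 × (1/16 + 1/33)) = 3.1185
t = (x̄₁ - x̄₂) / SE = (58.86 - 58.90) / 3.1185 = -0.04 / 3.1185 = -0.013
p-value = 0.9898

Since p-value > α = 0.05, we fail to reject H₀.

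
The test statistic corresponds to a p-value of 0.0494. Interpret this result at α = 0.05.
Since p = 0.0494 < α = 0.05, reject H₀.
There is sufficient evidence to reject the null hypothesis; the result is statistically significant at the 0.05 level.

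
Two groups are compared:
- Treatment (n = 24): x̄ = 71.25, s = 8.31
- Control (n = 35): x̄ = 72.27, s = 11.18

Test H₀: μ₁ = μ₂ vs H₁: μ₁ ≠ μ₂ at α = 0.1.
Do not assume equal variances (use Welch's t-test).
Welch's two-sample t-test:
H₀: μ₁ = μ₂
H₁: μ₁ ≠ μ₂
s₁²/n₁ = 8.31²/24 = 2.8773,  s₂²/n₂ = 11.18²/35 = 3.5712
SE = √(s₁²/n₁ + s₂²/n₂) = √(2.8773 + 3.5712) = 2.5394
df (Welch-Satterthwaite) = (s₁²/n₁ + s₂²/n₂)² / [(s₁²/n₁)²/(n₁-1) + (s₂²/n₂)²/(n₂-1)] ≈ 56.57
t = (x̄₁ - x̄₂) / SE = (71.25 - 72.27) / 2.5394 = -1.02 / 2.5394 = -0.402
p-value = 0.6894

Since p-value > α = 0.1, we fail to reject H₀.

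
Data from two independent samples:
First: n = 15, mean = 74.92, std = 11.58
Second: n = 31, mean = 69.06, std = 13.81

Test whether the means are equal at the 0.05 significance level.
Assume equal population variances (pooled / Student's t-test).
Student's two-sample t-test (equal variances):
H₀: μ₁ = μ₂
H₁: μ₁ ≠ μ₂
df = n₁ + n₂ - 2 = 44
Pooled variance s_p² = [(n₁-1)s₁² + (n₂-1)s₂²] / (n₁ + n₂ - 2) = [(14)(11.58²) + (30)(13.81²)] / 44 = 172.7007
SE = √(s_p²(1/n₁ + 1/n₂)) = √(172.7007 × (1/15 + 1/31)) = 4.1333
t = (x̄₁ - x̄₂) / SE = (74.92 - 69.06) / 4.1333 = 5.86 / 4.1333 = 1.418
p-value = 0.1633

Since p-value > α = 0.05, we fail to reject H₀.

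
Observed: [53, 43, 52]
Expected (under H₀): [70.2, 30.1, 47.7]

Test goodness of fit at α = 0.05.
Chi-square goodness of fit test:
H₀: observed counts match expected distribution
H₁: observed counts differ from expected distribution
df = k - 1 = 2
χ² = Σ(O - E)²/E
   = (53 - 70.2)²/70.2 + (43 - 30.1)²/30.1 + (52 - 47.7)²/47.7
   = 4.214 + 5.529 + 0.388
   = 10.13
p-value = 0.0063

Since p-value < α = 0.05, we reject H₀.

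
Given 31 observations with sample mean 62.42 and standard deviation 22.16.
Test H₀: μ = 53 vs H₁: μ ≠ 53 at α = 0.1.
One-sample t-test:
H₀: μ = 53
H₁: μ ≠ 53
df = n - 1 = 30
t = (x̄ - μ₀) / (s/√n) = (62.42 - 53) / (22.16/√31) = 2.367
p-value = 0.0246

Since p-value < α = 0.1, we reject H₀.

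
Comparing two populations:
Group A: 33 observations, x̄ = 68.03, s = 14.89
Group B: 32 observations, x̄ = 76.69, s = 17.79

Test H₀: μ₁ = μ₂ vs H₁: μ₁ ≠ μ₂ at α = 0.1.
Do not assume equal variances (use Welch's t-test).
Welch's two-sample t-test:
H₀: μ₁ = μ₂
H₁: μ₁ ≠ μ₂
s₁²/n₁ = 14.89²/33 = 6.7185,  s₂²/n₂ = 17.79²/32 = 9.8901
SE = √(s₁²/n₁ + s₂²/n₂) = √(6.7185 + 9.8901) = 4.0754
df (Welch-Satterthwaite) = (s₁²/n₁ + s₂²/n₂)² / [(s₁²/n₁)²/(n₁-1) + (s₂²/n₂)²/(n₂-1)] ≈ 60.41
t = (x̄₁ - x̄₂) / SE = (68.03 - 76.69) / 4.0754 = -8.66 / 4.0754 = -2.125
p-value = 0.0377

Since p-value < α = 0.1, we reject H₀.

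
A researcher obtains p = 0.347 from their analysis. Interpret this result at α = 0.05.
Since p = 0.347 > α = 0.05, fail to reject H₀.
There is insufficient evidence to reject the null hypothesis; the result is not statistically significant at the 0.05 level.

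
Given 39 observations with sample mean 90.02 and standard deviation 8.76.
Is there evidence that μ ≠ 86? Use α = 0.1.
One-sample t-test:
H₀: μ = 86
H₁: μ ≠ 86
df = n - 1 = 38
t = (x̄ - μ₀) / (s/√n) = (90.02 - 86) / (8.76/√39) = 2.866
p-value = 0.0067

Since p-value < α = 0.1, we reject H₀.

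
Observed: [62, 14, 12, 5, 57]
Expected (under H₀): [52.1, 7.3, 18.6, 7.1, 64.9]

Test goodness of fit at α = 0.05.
Chi-square goodness of fit test:
H₀: observed counts match expected distribution
H₁: observed counts differ from expected distribution
df = k - 1 = 4
χ² = Σ(O - E)²/E
   = (62 - 52.1)²/52.1 + (14 - 7.3)²/7.3 + (12 - 18.6)²/18.6 + (5 - 7.1)²/7.1 + (57 - 64.9)²/64.9
   = 1.881 + 6.149 + 2.342 + 0.621 + 0.962
   = 11.96
p-value = 0.0177

Since p-value < α = 0.05, we reject H₀.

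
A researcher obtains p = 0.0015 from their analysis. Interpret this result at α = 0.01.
Since p = 0.0015 < α = 0.01, reject H₀.
There is sufficient evidence to reject the null hypothesis; the result is statistically significant at the 0.01 level.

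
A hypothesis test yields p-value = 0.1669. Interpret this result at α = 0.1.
Since p = 0.1669 > α = 0.1, fail to reject H₀.
There is insufficient evidence to reject the null hypothesis; the result is not statistically significant at the 0.1 level.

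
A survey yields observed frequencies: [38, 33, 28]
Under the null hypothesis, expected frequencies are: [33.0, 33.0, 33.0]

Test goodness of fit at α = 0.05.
Chi-square goodness of fit test:
H₀: observed counts match expected distribution
H₁: observed counts differ from expected distribution
df = k - 1 = 2
χ² = Σ(O - E)²/E
   = (38 - 33.0)²/33.0 + (33 - 33.0)²/33.0 + (28 - 33.0)²/33.0
   = 0.758 + 0.000 + 0.758
   = 1.52
p-value = 0.4688

Since p-value > α = 0.05, we fail to reject H₀.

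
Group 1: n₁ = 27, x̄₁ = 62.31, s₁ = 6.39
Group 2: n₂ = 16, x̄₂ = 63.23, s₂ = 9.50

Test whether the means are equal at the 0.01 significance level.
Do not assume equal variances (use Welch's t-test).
Welch's two-sample t-test:
H₀: μ₁ = μ₂
H₁: μ₁ ≠ μ₂
s₁²/n₁ = 6.39²/27 = 1.5123,  s₂²/n₂ = 9.50²/16 = 5.6406
SE = √(s₁²/n₁ + s₂²/n₂) = √(1.5123 + 5.6406) = 2.6745
df (Welch-Satterthwaite) = (s₁²/n₁ + s₂²/n₂)² / [(s₁²/n₁)²/(n₁-1) + (s₂²/n₂)²/(n₂-1)] ≈ 23.16
t = (x̄₁ - x̄₂) / SE = (62.31 - 63.23) / 2.6745 = -0.92 / 2.6745 = -0.344
p-value = 0.7340

Since p-value > α = 0.01, we fail to reject H₀.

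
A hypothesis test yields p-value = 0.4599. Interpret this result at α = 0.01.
Since p = 0.4599 > α = 0.01, fail to reject H₀.
There is insufficient evidence to reject the null hypothesis; the result is not statistically significant at the 0.01 level.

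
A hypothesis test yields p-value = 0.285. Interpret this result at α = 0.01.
Since p = 0.285 > α = 0.01, fail to reject H₀.
There is insufficient evidence to reject the null hypothesis; the result is not statistically significant at the 0.01 level.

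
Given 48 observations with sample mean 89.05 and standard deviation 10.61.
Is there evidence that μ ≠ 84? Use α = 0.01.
One-sample t-test:
H₀: μ = 84
H₁: μ ≠ 84
df = n - 1 = 47
t = (x̄ - μ₀) / (s/√n) = (89.05 - 84) / (10.61/√48) = 3.298
p-value = 0.0019

Since p-value < α = 0.01, we reject H₀.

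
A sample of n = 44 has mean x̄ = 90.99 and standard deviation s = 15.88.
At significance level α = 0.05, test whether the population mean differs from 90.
One-sample t-test:
H₀: μ = 90
H₁: μ ≠ 90
df = n - 1 = 43
t = (x̄ - μ₀) / (s/√n) = (90.99 - 90) / (15.88/√44) = 0.414
p-value = 0.6813

Since p-value > α = 0.05, we fail to reject H₀.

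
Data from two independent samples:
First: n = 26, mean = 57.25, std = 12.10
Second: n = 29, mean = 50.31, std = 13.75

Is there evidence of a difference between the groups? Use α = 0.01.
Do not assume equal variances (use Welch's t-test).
Welch's two-sample t-test:
H₀: μ₁ = μ₂
H₁: μ₁ ≠ μ₂
s₁²/n₁ = 12.10²/26 = 5.6312,  s₂²/n₂ = 13.75²/29 = 6.5194
SE = √(s₁²/n₁ + s₂²/n₂) = √(5.6312 + 6.5194) = 3.4858
df (Welch-Satterthwaite) = (s₁²/n₁ + s₂²/n₂)² / [(s₁²/n₁)²/(n₁-1) + (s₂²/n₂)²/(n₂-1)] ≈ 52.99
t = (x̄₁ - x̄₂) / SE = (57.25 - 50.31) / 3.4858 = 6.94 / 3.4858 = 1.991
p-value = 0.0517

Since p-value > α = 0.01, we fail to reject H₀.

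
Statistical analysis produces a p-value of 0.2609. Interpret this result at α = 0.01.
Since p = 0.2609 > α = 0.01, fail to reject H₀.
There is insufficient evidence to reject the null hypothesis; the result is not statistically significant at the 0.01 level.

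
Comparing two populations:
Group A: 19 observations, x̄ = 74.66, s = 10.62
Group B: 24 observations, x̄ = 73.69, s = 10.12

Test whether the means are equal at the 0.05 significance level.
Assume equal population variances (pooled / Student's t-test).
Student's two-sample t-test (equal variances):
H₀: μ₁ = μ₂
H₁: μ₁ ≠ μ₂
df = n₁ + n₂ - 2 = 41
Pooled variance s_p² = [(n₁-1)s₁² + (n₂-1)s₂²] / (n₁ + n₂ - 2) = [(18)(10.62²) + (23)(10.12²)] / 41 = 106.9671
SE = √(s_p²(1/n₁ + 1/n₂)) = √(106.9671 × (1/19 + 1/24)) = 3.1760
t = (x̄₁ - x̄₂) / SE = (74.66 - 73.69) / 3.1760 = 0.97 / 3.1760 = 0.305
p-value = 0.7616

Since p-value > α = 0.05, we fail to reject H₀.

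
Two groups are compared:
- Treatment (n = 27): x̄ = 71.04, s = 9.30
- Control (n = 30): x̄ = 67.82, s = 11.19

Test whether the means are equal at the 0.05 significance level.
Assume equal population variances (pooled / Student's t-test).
Student's two-sample t-test (equal variances):
H₀: μ₁ = μ₂
H₁: μ₁ ≠ μ₂
df = n₁ + n₂ - 2 = 55
Pooled variance s_p² = [(n₁-1)s₁² + (n₂-1)s₂²] / (n₁ + n₂ - 2) = [(26)(9.30²) + (29)(11.19²)] / 55 = 106.9092
SE = √(s_p²(1/n₁ + 1/n₂)) = √(106.9092 × (1/27 + 1/30)) = 2.7429
t = (x̄₁ - x̄₂) / SE = (71.04 - 67.82) / 2.7429 = 3.22 / 2.7429 = 1.174
p-value = 0.2455

Since p-value > α = 0.05, we fail to reject H₀.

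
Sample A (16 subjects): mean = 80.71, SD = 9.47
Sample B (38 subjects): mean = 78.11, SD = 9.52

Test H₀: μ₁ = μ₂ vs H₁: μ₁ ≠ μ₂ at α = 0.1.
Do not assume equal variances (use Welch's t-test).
Welch's two-sample t-test:
H₀: μ₁ = μ₂
H₁: μ₁ ≠ μ₂
s₁²/n₁ = 9.47²/16 = 5.6051,  s₂²/n₂ = 9.52²/38 = 2.3850
SE = √(s₁²/n₁ + s₂²/n₂) = √(5.6051 + 2.3850) = 2.8267
df (Welch-Satterthwaite) = (s₁²/n₁ + s₂²/n₂)² / [(s₁²/n₁)²/(n₁-1) + (s₂²/n₂)²/(n₂-1)] ≈ 28.40
t = (x̄₁ - x̄₂) / SE = (80.71 - 78.11) / 2.8267 = 2.60 / 2.8267 = 0.920
p-value = 0.3654

Since p-value > α = 0.1, we fail to reject H₀.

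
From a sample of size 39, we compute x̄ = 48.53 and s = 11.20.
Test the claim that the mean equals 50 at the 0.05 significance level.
One-sample t-test:
H₀: μ = 50
H₁: μ ≠ 50
df = n - 1 = 38
t = (x̄ - μ₀) / (s/√n) = (48.53 - 50) / (11.20/√39) = -0.820
p-value = 0.4175

Since p-value > α = 0.05, we fail to reject H₀.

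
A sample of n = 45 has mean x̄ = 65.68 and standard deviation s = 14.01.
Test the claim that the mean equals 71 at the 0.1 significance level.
One-sample t-test:
H₀: μ = 71
H₁: μ ≠ 71
df = n - 1 = 44
t = (x̄ - μ₀) / (s/√n) = (65.68 - 71) / (14.01/√45) = -2.547
p-value = 0.0144

Since p-value < α = 0.1, we reject H₀.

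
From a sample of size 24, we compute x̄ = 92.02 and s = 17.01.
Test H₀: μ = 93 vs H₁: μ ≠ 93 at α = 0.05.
One-sample t-test:
H₀: μ = 93
H₁: μ ≠ 93
df = n - 1 = 23
t = (x̄ - μ₀) / (s/√n) = (92.02 - 93) / (17.01/√24) = -0.282
p-value = 0.7803

Since p-value > α = 0.05, we fail to reject H₀.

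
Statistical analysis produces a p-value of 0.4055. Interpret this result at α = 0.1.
Since p = 0.4055 > α = 0.1, fail to reject H₀.
There is insufficient evidence to reject the null hypothesis; the result is not statistically significant at the 0.1 level.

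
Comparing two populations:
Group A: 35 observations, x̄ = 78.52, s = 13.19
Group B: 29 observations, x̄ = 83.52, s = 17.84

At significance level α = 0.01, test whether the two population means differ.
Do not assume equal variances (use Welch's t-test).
Welch's two-sample t-test:
H₀: μ₁ = μ₂
H₁: μ₁ ≠ μ₂
s₁²/n₁ = 13.19²/35 = 4.9707,  s₂²/n₂ = 17.84²/29 = 10.9747
SE = √(s₁²/n₁ + s₂²/n₂) = √(4.9707 + 10.9747) = 3.9932
df (Welch-Satterthwaite) = (s₁²/n₁ + s₂²/n₂)² / [(s₁²/n₁)²/(n₁-1) + (s₂²/n₂)²/(n₂-1)] ≈ 50.57
t = (x̄₁ - x̄₂) / SE = (78.52 - 83.52) / 3.9932 = -5.00 / 3.9932 = -1.252
p-value = 0.2163

Since p-value > α = 0.01, we fail to reject H₀.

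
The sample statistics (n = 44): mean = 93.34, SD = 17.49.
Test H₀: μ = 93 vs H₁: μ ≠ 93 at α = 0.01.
One-sample t-test:
H₀: μ = 93
H₁: μ ≠ 93
df = n - 1 = 43
t = (x̄ - μ₀) / (s/√n) = (93.34 - 93) / (17.49/√44) = 0.129
p-value = 0.8980

Since p-value > α = 0.01, we fail to reject H₀.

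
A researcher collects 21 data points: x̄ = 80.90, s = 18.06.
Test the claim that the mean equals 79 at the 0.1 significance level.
One-sample t-test:
H₀: μ = 79
H₁: μ ≠ 79
df = n - 1 = 20
t = (x̄ - μ₀) / (s/√n) = (80.90 - 79) / (18.06/√21) = 0.482
p-value = 0.6350

Since p-value > α = 0.1, we fail to reject H₀.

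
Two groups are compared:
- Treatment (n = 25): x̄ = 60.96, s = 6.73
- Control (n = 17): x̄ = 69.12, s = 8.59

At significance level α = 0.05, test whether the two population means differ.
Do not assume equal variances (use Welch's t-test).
Welch's two-sample t-test:
H₀: μ₁ = μ₂
H₁: μ₁ ≠ μ₂
s₁²/n₁ = 6.73²/25 = 1.8117,  s₂²/n₂ = 8.59²/17 = 4.3405
SE = √(s₁²/n₁ + s₂²/n₂) = √(1.8117 + 4.3405) = 2.4804
df (Welch-Satterthwaite) = (s₁²/n₁ + s₂²/n₂)² / [(s₁²/n₁)²/(n₁-1) + (s₂²/n₂)²/(n₂-1)] ≈ 28.80
t = (x̄₁ - x̄₂) / SE = (60.96 - 69.12) / 2.4804 = -8.16 / 2.4804 = -3.290
p-value = 0.0026

Since p-value < α = 0.05, we reject H₀.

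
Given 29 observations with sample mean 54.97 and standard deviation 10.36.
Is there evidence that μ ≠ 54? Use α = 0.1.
One-sample t-test:
H₀: μ = 54
H₁: μ ≠ 54
df = n - 1 = 28
t = (x̄ - μ₀) / (s/√n) = (54.97 - 54) / (10.36/√29) = 0.504
p-value = 0.6181

Since p-value > α = 0.1, we fail to reject H₀.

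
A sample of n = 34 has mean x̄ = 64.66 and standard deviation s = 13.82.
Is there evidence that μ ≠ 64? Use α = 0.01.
One-sample t-test:
H₀: μ = 64
H₁: μ ≠ 64
df = n - 1 = 33
t = (x̄ - μ₀) / (s/√n) = (64.66 - 64) / (13.82/√34) = 0.278
p-value = 0.7824

Since p-value > α = 0.01, we fail to reject H₀.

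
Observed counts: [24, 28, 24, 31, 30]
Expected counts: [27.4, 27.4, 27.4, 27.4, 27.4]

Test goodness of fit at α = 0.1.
Chi-square goodness of fit test:
H₀: observed counts match expected distribution
H₁: observed counts differ from expected distribution
df = k - 1 = 4
χ² = Σ(O - E)²/E
   = (24 - 27.4)²/27.4 + (28 - 27.4)²/27.4 + (24 - 27.4)²/27.4 + (31 - 27.4)²/27.4 + (30 - 27.4)²/27.4
   = 0.422 + 0.013 + 0.422 + 0.473 + 0.247
   = 1.58
p-value = 0.8130

Since p-value > α = 0.1, we fail to reject H₀.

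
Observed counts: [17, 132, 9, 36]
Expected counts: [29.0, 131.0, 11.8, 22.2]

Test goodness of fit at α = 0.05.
Chi-square goodness of fit test:
H₀: observed counts match expected distribution
H₁: observed counts differ from expected distribution
df = k - 1 = 3
χ² = Σ(O - E)²/E
   = (17 - 29.0)²/29.0 + (132 - 131.0)²/131.0 + (9 - 11.8)²/11.8 + (36 - 22.2)²/22.2
   = 4.966 + 0.008 + 0.664 + 8.578
   = 14.22
p-value = 0.0026

Since p-value < α = 0.05, we reject H₀.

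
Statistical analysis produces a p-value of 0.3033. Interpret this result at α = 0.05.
Since p = 0.3033 > α = 0.05, fail to reject H₀.
There is insufficient evidence to reject the null hypothesis; the result is not statistically significant at the 0.05 level.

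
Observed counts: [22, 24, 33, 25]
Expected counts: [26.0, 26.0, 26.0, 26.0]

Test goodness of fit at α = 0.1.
Chi-square goodness of fit test:
H₀: observed counts match expected distribution
H₁: observed counts differ from expected distribution
df = k - 1 = 3
χ² = Σ(O - E)²/E
   = (22 - 26.0)²/26.0 + (24 - 26.0)²/26.0 + (33 - 26.0)²/26.0 + (25 - 26.0)²/26.0
   = 0.615 + 0.154 + 1.885 + 0.038
   = 2.69
p-value = 0.4415

Since p-value > α = 0.1, we fail to reject H₀.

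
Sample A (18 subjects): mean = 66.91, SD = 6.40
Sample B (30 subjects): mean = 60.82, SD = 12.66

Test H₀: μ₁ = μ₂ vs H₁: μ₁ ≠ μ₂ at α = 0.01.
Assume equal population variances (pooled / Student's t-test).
Student's two-sample t-test (equal variances):
H₀: μ₁ = μ₂
H₁: μ₁ ≠ μ₂
df = n₁ + n₂ - 2 = 46
Pooled variance s_p² = [(n₁-1)s₁² + (n₂-1)s₂²] / (n₁ + n₂ - 2) = [(17)(6.40²) + (29)(12.66²)] / 46 = 116.1807
SE = √(s_p²(1/n₁ + 1/n₂)) = √(116.1807 × (1/18 + 1/30)) = 3.2136
t = (x̄₁ - x̄₂) / SE = (66.91 - 60.82) / 3.2136 = 6.09 / 3.2136 = 1.895
p-value = 0.0644

Since p-value > α = 0.01, we fail to reject H₀.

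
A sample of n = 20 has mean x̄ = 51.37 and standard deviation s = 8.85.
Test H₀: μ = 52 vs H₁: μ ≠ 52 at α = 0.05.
One-sample t-test:
H₀: μ = 52
H₁: μ ≠ 52
df = n - 1 = 19
t = (x̄ - μ₀) / (s/√n) = (51.37 - 52) / (8.85/√20) = -0.318
p-value = 0.7537

Since p-value > α = 0.05, we fail to reject H₀.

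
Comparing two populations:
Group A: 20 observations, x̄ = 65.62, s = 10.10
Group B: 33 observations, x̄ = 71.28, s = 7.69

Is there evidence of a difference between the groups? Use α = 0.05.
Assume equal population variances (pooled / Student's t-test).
Student's two-sample t-test (equal variances):
H₀: μ₁ = μ₂
H₁: μ₁ ≠ μ₂
df = n₁ + n₂ - 2 = 51
Pooled variance s_p² = [(n₁-1)s₁² + (n₂-1)s₂²] / (n₁ + n₂ - 2) = [(19)(10.10²) + (32)(7.69²)] / 51 = 75.1087
SE = √(s_p²(1/n₁ + 1/n₂)) = √(75.1087 × (1/20 + 1/33)) = 2.4559
t = (x̄₁ - x̄₂) / SE = (65.62 - 71.28) / 2.4559 = -5.66 / 2.4559 = -2.305
p-value = 0.0253

Since p-value < α = 0.05, we reject H₀.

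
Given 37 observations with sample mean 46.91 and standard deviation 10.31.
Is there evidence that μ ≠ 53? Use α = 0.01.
One-sample t-test:
H₀: μ = 53
H₁: μ ≠ 53
df = n - 1 = 36
t = (x̄ - μ₀) / (s/√n) = (46.91 - 53) / (10.31/√37) = -3.593
p-value = 0.0010

Since p-value < α = 0.01, we reject H₀.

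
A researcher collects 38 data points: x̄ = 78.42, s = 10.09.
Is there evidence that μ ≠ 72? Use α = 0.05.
One-sample t-test:
H₀: μ = 72
H₁: μ ≠ 72
df = n - 1 = 37
t = (x̄ - μ₀) / (s/√n) = (78.42 - 72) / (10.09/√38) = 3.922
p-value = 0.0004

Since p-value < α = 0.05, we reject H₀.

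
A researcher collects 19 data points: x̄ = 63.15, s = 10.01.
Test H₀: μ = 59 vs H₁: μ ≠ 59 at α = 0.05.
One-sample t-test:
H₀: μ = 59
H₁: μ ≠ 59
df = n - 1 = 18
t = (x̄ - μ₀) / (s/√n) = (63.15 - 59) / (10.01/√19) = 1.807
p-value = 0.0875

Since p-value > α = 0.05, we fail to reject H₀.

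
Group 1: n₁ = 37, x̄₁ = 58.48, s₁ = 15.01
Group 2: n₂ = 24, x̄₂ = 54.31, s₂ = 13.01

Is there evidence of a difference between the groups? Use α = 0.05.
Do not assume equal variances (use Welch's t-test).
Welch's two-sample t-test:
H₀: μ₁ = μ₂
H₁: μ₁ ≠ μ₂
s₁²/n₁ = 15.01²/37 = 6.0892,  s₂²/n₂ = 13.01²/24 = 7.0525
SE = √(s₁²/n₁ + s₂²/n₂) = √(6.0892 + 7.0525) = 3.6251
df (Welch-Satterthwaite) = (s₁²/n₁ + s₂²/n₂)² / [(s₁²/n₁)²/(n₁-1) + (s₂²/n₂)²/(n₂-1)] ≈ 54.10
t = (x̄₁ - x̄₂) / SE = (58.48 - 54.31) / 3.6251 = 4.17 / 3.6251 = 1.150
p-value = 0.2551

Since p-value > α = 0.05, we fail to reject H₀.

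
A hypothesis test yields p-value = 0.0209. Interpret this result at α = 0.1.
Since p = 0.0209 < α = 0.1, reject H₀.
There is sufficient evidence to reject the null hypothesis; the result is statistically significant at the 0.1 level.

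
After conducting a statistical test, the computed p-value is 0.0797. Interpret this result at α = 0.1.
Since p = 0.0797 < α = 0.1, reject H₀.
There is sufficient evidence to reject the null hypothesis; the result is statistically significant at the 0.1 level.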